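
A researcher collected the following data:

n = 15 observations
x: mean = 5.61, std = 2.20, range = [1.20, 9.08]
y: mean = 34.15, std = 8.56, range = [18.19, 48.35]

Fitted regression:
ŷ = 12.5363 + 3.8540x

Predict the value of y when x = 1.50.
ŷ = 18.3173

To predict y for x = 1.50, substitute into the regression equation:

ŷ = 12.5363 + 3.8540 × 1.50
ŷ = 12.5363 + 5.7810
ŷ = 18.3173

This is a point prediction; actual observations scatter around it by roughly the residual standard deviation.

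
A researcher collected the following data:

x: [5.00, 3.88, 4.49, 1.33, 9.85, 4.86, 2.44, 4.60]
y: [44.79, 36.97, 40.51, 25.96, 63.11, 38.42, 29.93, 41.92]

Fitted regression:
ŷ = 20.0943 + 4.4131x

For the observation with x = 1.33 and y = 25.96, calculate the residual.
Residual = -0.0037

The residual is the difference between the actual value and the predicted value:

Residual = y - ŷ

Step 1: Calculate predicted value
ŷ = 20.0943 + 4.4131 × 1.33
ŷ = 25.9637

Step 2: Calculate residual
Residual = 25.96 - 25.9637
Residual = -0.0037

Interpretation: the model overestimates the actual value by 0.0037 at this point (negative residual → observation lies below the fitted line).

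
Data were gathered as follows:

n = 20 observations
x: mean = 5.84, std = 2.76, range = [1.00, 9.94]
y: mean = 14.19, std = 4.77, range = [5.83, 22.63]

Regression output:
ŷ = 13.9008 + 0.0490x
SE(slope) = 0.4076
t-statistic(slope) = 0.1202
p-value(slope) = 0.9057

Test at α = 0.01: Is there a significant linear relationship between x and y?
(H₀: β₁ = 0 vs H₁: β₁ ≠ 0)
Fail to reject H₀: p-value = 0.9057 ≥ α = 0.01. The linear relationship is not significant at the 1% level.

Hypothesis test for the slope coefficient:

H₀: β₁ = 0 (no linear relationship)
H₁: β₁ ≠ 0 (linear relationship exists)

Test statistic: t = β̂₁ / SE(β̂₁) = 0.0490 / 0.4076 = 0.1202

With df = 18, the two-sided p-value for |t| = 0.1202 is 0.9057.

Decision rule: reject H₀ if p-value < α.
p-value = 0.9057 ≥ α = 0.01 → fail to reject H₀.

At α = 0.01 the data do not provide convincing evidence of a nonzero slope.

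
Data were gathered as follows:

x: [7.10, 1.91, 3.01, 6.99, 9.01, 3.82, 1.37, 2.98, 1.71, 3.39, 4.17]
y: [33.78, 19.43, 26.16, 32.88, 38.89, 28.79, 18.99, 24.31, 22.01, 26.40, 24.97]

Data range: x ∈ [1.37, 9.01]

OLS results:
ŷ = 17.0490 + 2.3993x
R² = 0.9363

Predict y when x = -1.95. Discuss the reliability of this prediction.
ŷ = 12.3704 (extrapolation — x = -1.95 lies outside [1.37, 9.01], so reliability is low).

Prediction calculation:
ŷ = 17.0490 + 2.3993 × (-1.95)
ŷ = 12.3704

Reliability:
- Data range: x ∈ [1.37, 9.01]
- Prediction point: x = -1.95 is 3.32 units below the observed range → this is EXTRAPOLATION, not interpolation

Why that matters here:
- The linear relationship may not hold outside the observed range
- There are no observations near this x to validate the fitted line there

A defensible statement: 'if the linear trend continued to x = -1.95, y would be about 12.3704' — the premise is untested.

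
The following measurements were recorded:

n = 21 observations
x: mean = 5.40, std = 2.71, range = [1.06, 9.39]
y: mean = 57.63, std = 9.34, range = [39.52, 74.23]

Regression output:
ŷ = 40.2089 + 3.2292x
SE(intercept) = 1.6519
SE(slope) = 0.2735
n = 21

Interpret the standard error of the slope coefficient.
The slope 3.2292 is pinned down to within about ±0.2735 (one SE) by these data — relative uncertainty 8.5%, i.e. precise.

SE(β̂₁) = s / √Sxx, where s is the residual standard deviation and Sxx = Σ(x − x̄)². It is the yardstick for how far β̂₁ = 3.2292 could plausibly be from the true slope.

Relative precision:
- SE / |β̂₁| = 0.2735 / 3.2292 = 8.5%
- Rule of thumb (under 20%: precise; 20% to under 50%: moderately precise; 50% or more: imprecise) → precise

Rough 95% range (±2 SE): 3.2292 ± 0.5470 → (2.6822, 3.7762).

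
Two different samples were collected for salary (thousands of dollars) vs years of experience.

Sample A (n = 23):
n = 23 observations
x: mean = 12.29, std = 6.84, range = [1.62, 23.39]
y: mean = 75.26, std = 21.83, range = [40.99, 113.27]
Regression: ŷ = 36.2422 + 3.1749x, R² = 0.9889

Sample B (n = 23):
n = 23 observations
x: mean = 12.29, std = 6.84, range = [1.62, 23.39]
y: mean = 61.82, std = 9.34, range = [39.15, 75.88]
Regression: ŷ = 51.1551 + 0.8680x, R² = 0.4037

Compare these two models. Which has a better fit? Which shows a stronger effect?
Model A has the better fit (R² = 0.9889 vs 0.4037). Model A shows the stronger effect (|β₁| = 3.1749 vs 0.8680).

Model Comparison:

Fit — compare R²:
- Model A: R² = 0.9889 → 98.89% of variance in salary explained
- Model B: R² = 0.4037 → 40.37% of variance in salary explained
- 0.9889 > 0.4037 → Model A has the better fit

Effect size (slope magnitude):
- Model A: β₁ = 3.1749 → predicted salary rises 3.1749 thousand dollars per additional year of experience
- Model B: β₁ = 0.8680 → predicted salary rises 0.8680 thousand dollars per additional year of experience
- |3.1749| > |0.8680| → Model A shows the stronger marginal effect

Notes:
- R² measures how tightly points cluster around the line; β₁ measures how steep the line is — they answer different questions.
- The two samples could reflect different populations, time periods, or measurement quality.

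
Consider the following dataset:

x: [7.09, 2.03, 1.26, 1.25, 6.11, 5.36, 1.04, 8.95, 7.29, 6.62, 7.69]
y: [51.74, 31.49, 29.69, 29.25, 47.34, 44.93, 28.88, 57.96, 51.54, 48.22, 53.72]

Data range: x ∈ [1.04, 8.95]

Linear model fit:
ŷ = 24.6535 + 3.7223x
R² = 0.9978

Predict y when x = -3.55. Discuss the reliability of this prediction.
ŷ = 11.4393, but this is extrapolation (below the data range [1.04, 8.95]) and may be unreliable.

Prediction calculation:
ŷ = 24.6535 + 3.7223 × (-3.55)
ŷ = 11.4393

Reliability:
- Data range: x ∈ [1.04, 8.95]
- Prediction point: x = -3.55 is 4.59 units below the observed range → this is EXTRAPOLATION, not interpolation

Why that matters here:
- R² describes fit only over the sampled x values; it says nothing about behaviour beyond them
- The linear relationship may not hold outside the observed range

The R² = 0.9978 only validates the fit within [1.04, 8.95]; treat ŷ = 11.4393 with caution.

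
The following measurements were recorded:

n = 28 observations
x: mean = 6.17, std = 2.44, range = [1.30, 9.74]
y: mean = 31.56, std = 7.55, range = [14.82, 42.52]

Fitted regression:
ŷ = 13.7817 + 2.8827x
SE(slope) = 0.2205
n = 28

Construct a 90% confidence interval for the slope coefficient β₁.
The 90% CI for β₁ is (2.5066, 3.2588)

Confidence interval for the slope:

The 90% CI for β₁ is: β̂₁ ± t*(α/2, n-2) × SE(β̂₁)

Step 1: Find critical t-value
- Confidence level = 0.9
- Degrees of freedom = n - 2 = 28 - 2 = 26
- t*(α/2, 26) = 1.7056

Step 2: Calculate margin of error
Margin = 1.7056 × 0.2205 = 0.3761

Step 3: Construct interval
CI = 2.8827 ± 0.3761
CI = (2.5066, 3.2588)

Interpretation: We are 90% confident that the true slope β₁ lies between 2.5066 and 3.2588.
Since 0 is outside the interval, a two-sided test at α = 0.10 would reject H₀: β₁ = 0.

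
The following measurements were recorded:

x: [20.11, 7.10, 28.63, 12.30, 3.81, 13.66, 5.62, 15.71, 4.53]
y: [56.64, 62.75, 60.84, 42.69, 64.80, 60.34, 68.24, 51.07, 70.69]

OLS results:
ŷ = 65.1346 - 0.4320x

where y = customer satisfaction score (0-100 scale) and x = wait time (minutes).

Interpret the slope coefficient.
An increase of one minute in wait time is associated with a 0.4320 points decrease in predicted satisfaction score.

β₁ = -0.4320 is the change in predicted satisfaction score (points) per additional minute of wait time.

Interpretation:
- Wait time up by 1 minute → predicted satisfaction score decreases by 0.4320 points
- This is a linear approximation: the same per-unit change is assumed across the whole observed x range
- The sign (−) gives the direction; the magnitude 0.4320 gives the size of the effect per minute

The intercept β₀ = 65.1346 is the predicted satisfaction score when wait time = 0; since the smallest observed x is 3.81, this is an extrapolation and mainly anchors the line.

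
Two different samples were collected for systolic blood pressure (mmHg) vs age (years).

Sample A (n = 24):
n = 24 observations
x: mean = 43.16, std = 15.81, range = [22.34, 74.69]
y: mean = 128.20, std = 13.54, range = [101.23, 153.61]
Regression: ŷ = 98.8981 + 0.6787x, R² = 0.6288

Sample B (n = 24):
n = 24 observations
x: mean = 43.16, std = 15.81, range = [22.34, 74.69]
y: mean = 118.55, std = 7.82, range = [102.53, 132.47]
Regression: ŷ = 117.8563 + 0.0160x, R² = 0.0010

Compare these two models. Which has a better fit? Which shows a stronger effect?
Model A has the better fit (R² = 0.6288 vs 0.0010). Model A shows the stronger effect (|β₁| = 0.6787 vs 0.0160).

Model Comparison:

Which explains more variance? (R²)
- Model A: R² = 0.6288 → 62.88% of variance in blood pressure explained
- Model B: R² = 0.0010 → 0.10% of variance in blood pressure explained
- 0.6288 > 0.0010 → Model A has the better fit

Effect size (slope magnitude):
- Model A: β₁ = 0.6787 → predicted blood pressure rises 0.6787 mmHg per additional year of age
- Model B: β₁ = 0.0160 → predicted blood pressure rises 0.0160 mmHg per additional year of age
- |0.6787| > |0.0160| → Model A shows the stronger marginal effect

Note: The two samples could reflect different populations, time periods, or measurement quality.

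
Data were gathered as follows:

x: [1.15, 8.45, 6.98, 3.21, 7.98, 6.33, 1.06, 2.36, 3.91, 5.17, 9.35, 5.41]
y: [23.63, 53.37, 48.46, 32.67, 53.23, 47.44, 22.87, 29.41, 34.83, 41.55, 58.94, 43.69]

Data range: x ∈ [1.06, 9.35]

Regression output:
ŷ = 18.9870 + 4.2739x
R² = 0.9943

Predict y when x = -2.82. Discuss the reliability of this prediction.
ŷ = 6.9346, but this is extrapolation (below the data range [1.06, 9.35]) and may be unreliable.

Prediction calculation:
ŷ = 18.9870 + 4.2739 × (-2.82)
ŷ = 6.9346

Reliability:
- Data range: x ∈ [1.06, 9.35]
- Prediction point: x = -2.82 is 3.88 units below the observed range → this is EXTRAPOLATION, not interpolation

Why that matters here:
- Real relationships often flatten, saturate, or turn nonlinear at extremes
- There are no observations near this x to validate the fitted line there

A defensible statement: 'if the linear trend continued to x = -2.82, y would be about 6.9346' — the premise is untested.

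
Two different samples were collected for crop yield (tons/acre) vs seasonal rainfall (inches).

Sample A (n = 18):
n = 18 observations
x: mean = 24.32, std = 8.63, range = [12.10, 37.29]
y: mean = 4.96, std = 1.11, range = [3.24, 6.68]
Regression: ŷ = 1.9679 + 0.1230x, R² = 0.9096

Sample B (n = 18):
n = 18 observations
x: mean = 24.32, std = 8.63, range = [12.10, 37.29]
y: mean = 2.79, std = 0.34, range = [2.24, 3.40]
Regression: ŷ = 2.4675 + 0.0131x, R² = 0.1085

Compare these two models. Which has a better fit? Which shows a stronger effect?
Model A has the better fit (R² = 0.9096 vs 0.1085). Model A shows the stronger effect (|β₁| = 0.1230 vs 0.0131).

Model Comparison:

Fit — compare R²:
- Model A: R² = 0.9096 → 90.96% of variance in crop yield explained
- Model B: R² = 0.1085 → 10.85% of variance in crop yield explained
- 0.9096 > 0.1085 → Model A has the better fit

Which has the larger per-inch effect? (|β₁|)
- Model A: β₁ = 0.1230 → predicted crop yield rises 0.1230 tons/acre per additional inch of rainfall
- Model B: β₁ = 0.0131 → predicted crop yield rises 0.0131 tons/acre per additional inch of rainfall
- |0.1230| > |0.0131| → Model A shows the stronger marginal effect

Notes:
- A steeper slope doesn't make a better model if the scatter around the line is large.
- The two samples could reflect different populations, time periods, or measurement quality.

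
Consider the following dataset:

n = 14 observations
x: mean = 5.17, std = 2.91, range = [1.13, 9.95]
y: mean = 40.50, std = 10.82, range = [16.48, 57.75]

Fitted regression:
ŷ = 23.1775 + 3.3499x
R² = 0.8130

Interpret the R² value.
The model explains 81.30% of the variance in y (R² = 0.8130), leaving 18.70% unexplained; the fit is strong.

R² = 1 − SS_res/SS_tot compares the residual scatter to the total scatter of y about its mean.

Here R² = 0.8130:
- Explained: 81.30% of the variation in y
- Unexplained (residual): 100% − 81.30% = 18.70%
- Rule of thumb (below 0.3 weak; 0.3 to below 0.7 moderate; 0.7 and above strong) → strong

Note: R² never decreases when predictors are added, so it should not be used alone to compare models of different size.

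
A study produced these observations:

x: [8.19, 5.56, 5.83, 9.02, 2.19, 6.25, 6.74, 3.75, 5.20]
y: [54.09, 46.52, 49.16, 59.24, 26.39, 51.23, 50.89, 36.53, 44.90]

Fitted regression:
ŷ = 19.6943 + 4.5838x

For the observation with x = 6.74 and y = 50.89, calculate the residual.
Residual = 0.3009

The residual is the difference between the actual value and the predicted value:

Residual = y - ŷ

Step 1: Calculate predicted value
ŷ = 19.6943 + 4.5838 × 6.74
ŷ = 50.5891

Step 2: Calculate residual
Residual = 50.89 - 50.5891
Residual = 0.3009

Interpretation: the model underestimates the actual value by 0.3009 at this point (positive residual → observation lies above the fitted line).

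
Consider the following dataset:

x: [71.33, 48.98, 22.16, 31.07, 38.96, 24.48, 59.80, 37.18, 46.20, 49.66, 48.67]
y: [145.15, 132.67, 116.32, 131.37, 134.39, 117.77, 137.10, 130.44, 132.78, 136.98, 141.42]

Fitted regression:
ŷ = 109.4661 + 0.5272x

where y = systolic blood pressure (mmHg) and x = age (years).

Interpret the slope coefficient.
On average, blood pressure is about 0.5272 mmHg higher for every extra year of age.

The slope coefficient β₁ = 0.5272 represents the marginal effect of age on blood pressure.

Interpretation:
- Age up by 1 year → predicted blood pressure increases by 0.5272 mmHg
- The effect is assumed constant over the observed range of x (linearity)

The intercept β₀ = 109.4661 is the predicted blood pressure when age = 0; since the smallest observed x is 22.16, this is an extrapolation and mainly anchors the line.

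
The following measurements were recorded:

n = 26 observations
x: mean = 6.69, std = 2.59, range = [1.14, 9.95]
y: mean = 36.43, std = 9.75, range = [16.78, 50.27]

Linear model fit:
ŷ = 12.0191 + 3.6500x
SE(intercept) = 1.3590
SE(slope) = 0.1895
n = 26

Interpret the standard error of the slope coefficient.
SE(slope) = 0.1895 measures the uncertainty in the estimated slope. The coefficient is estimated precisely (SE/|β̂₁| = 5.2%).

SE(β̂₁) = s / √Sxx, where s is the residual standard deviation and Sxx = Σ(x − x̄)². It is the yardstick for how far β̂₁ = 3.6500 could plausibly be from the true slope.

Relative precision:
- SE / |β̂₁| = 0.1895 / 3.6500 = 5.2%
- Rule of thumb (under 20%: precise; 20% to under 50%: moderately precise; 50% or more: imprecise) → precise

Link to the t-test: t = β̂₁ / SE(β̂₁) = 3.6500 / 0.1895 = 19.2612, the statistic for H₀: β₁ = 0.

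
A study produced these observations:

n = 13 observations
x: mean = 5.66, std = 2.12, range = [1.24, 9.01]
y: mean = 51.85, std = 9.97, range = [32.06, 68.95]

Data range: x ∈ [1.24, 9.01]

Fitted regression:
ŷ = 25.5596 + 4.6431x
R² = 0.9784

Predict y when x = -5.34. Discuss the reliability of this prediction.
ŷ = 0.7654, but this is extrapolation (below the data range [1.24, 9.01]) and may be unreliable.

Prediction calculation:
ŷ = 25.5596 + 4.6431 × (-5.34)
ŷ = 0.7654

Reliability:
- Data range: x ∈ [1.24, 9.01]
- Prediction point: x = -5.34 is 6.58 units below the observed range → this is EXTRAPOLATION, not interpolation

Why that matters here:
- R² describes fit only over the sampled x values; it says nothing about behaviour beyond them
- The standard error of prediction grows with (x − x̄)², and x = -5.34 is far from x̄ = 5.66
- Real relationships often flatten, saturate, or turn nonlinear at extremes

The R² = 0.9784 only validates the fit within [1.24, 9.01]; treat ŷ = 0.7654 with caution.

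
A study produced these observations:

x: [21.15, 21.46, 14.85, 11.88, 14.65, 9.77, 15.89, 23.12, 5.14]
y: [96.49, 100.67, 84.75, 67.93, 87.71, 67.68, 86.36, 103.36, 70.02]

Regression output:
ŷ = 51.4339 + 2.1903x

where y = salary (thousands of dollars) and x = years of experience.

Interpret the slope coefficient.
For each additional year of experience, predicted salary increases by approximately 2.1903 thousand dollars.

The slope β₁ = 2.1903 gives the rate at which the fitted salary changes with experience.

Interpretation:
- Experience up by 1 year → predicted salary increases by 2.1903 thousand dollars
- This is a linear approximation: the same per-unit change is assumed across the whole observed x range

(β₀ = 51.4339 is the fitted value at x = 0 and is not part of the slope interpretation.)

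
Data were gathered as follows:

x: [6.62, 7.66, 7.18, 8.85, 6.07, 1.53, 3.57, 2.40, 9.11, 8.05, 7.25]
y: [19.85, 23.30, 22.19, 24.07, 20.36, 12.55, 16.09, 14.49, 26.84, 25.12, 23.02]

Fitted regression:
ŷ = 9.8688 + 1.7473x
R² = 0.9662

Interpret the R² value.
The model explains 96.62% of the variance in y (R² = 0.9662), leaving 3.38% unexplained; the fit is strong.

The coefficient of determination R² is the fraction of the total variation in y that the fitted line accounts for.

Here R² = 0.9662:
- Explained: 96.62% of the variation in y
- Unexplained (residual): 100% − 96.62% = 3.38%
- Rule of thumb (below 0.3 weak; 0.3 to below 0.7 moderate; 0.7 and above strong) → strong

Note: R² says nothing about causation, and a high R² does not by itself mean the linear form is appropriate — check the residuals.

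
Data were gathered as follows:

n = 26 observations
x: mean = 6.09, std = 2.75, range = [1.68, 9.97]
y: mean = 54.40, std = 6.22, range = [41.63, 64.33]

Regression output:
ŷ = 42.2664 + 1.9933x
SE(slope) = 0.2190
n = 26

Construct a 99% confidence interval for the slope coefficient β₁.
The 99% CI for β₁ is (1.3808, 2.6058)

Confidence interval for the slope:

The 99% CI for β₁ is: β̂₁ ± t*(α/2, n-2) × SE(β̂₁)

Step 1: Find critical t-value
- Confidence level = 0.99
- Degrees of freedom = n - 2 = 26 - 2 = 24
- t*(α/2, 24) = 2.7969

Step 2: Calculate margin of error
Margin = 2.7969 × 0.2190 = 0.6125

Step 3: Construct interval
CI = 1.9933 ± 0.6125
CI = (1.3808, 2.6058)

Interpretation: We are 99% confident that the true slope β₁ lies between 1.3808 and 2.6058.
Since 0 is outside the interval, a two-sided test at α = 0.01 would reject H₀: β₁ = 0.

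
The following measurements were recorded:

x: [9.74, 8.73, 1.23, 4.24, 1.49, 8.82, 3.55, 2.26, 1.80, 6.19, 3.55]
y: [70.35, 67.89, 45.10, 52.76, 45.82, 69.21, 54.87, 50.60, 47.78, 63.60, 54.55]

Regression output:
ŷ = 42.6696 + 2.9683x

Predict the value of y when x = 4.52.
ŷ = 56.0863

To predict y for x = 4.52, substitute into the regression equation:

ŷ = 42.6696 + 2.9683 × 4.52
ŷ = 42.6696 + 13.4167
ŷ = 56.0863

This is a point prediction; actual observations scatter around it by roughly the residual standard deviation.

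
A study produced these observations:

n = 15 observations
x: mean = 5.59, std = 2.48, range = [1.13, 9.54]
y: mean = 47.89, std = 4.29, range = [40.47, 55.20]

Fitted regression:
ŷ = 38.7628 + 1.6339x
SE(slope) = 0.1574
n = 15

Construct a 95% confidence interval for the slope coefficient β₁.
The 95% CI for β₁ is (1.2939, 1.9739)

Confidence interval for the slope:

The 95% CI for β₁ is: β̂₁ ± t*(α/2, n-2) × SE(β̂₁)

Step 1: Find critical t-value
- Confidence level = 0.95
- Degrees of freedom = n - 2 = 15 - 2 = 13
- t*(α/2, 13) = 2.1604

Step 2: Calculate margin of error
Margin = 2.1604 × 0.1574 = 0.3400

Step 3: Construct interval
CI = 1.6339 ± 0.3400
CI = (1.2939, 1.9739)

Interpretation: intervals built this way capture the true β₁ in 95% of repeated samples; here the plausible range for the per-unit effect of x on y is 1.2939 to 1.9739.
Both endpoints are positive, so the data support a genuinely positive slope at this confidence level.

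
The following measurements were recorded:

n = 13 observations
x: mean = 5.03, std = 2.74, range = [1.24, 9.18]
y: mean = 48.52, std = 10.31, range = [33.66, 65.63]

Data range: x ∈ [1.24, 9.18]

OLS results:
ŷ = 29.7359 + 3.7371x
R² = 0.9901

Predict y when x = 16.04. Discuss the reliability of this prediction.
ŷ = 89.6790 (extrapolation — x = 16.04 lies outside [1.24, 9.18], so reliability is low).

Prediction calculation:
ŷ = 29.7359 + 3.7371 × 16.04
ŷ = 89.6790

Reliability:
- Data range: x ∈ [1.24, 9.18]
- Prediction point: x = 16.04 is 6.86 units above the observed range → this is EXTRAPOLATION, not interpolation

Why that matters here:
- R² describes fit only over the sampled x values; it says nothing about behaviour beyond them
- The standard error of prediction grows with (x − x̄)², and x = 16.04 is far from x̄ = 5.03
- The linear relationship may not hold outside the observed range

The R² = 0.9901 only validates the fit within [1.24, 9.18]; treat ŷ = 89.6790 with caution.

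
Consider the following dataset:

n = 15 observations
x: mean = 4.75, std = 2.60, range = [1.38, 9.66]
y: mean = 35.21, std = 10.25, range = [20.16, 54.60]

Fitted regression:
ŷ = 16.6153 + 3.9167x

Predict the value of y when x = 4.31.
ŷ = 33.4963

Plug x = 4.31 into the fitted line:

ŷ = 16.6153 + 3.9167 × 4.31
ŷ = 16.6153 + 16.8810
ŷ = 33.4963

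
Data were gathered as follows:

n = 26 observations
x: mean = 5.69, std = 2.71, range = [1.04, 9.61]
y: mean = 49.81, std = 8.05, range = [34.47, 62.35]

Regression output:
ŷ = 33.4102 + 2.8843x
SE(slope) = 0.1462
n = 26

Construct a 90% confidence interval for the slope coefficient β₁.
The 90% CI for β₁ is (2.6342, 3.1344)

Confidence interval for the slope:

The 90% CI for β₁ is: β̂₁ ± t*(α/2, n-2) × SE(β̂₁)

Step 1: Find critical t-value
- Confidence level = 0.9
- Degrees of freedom = n - 2 = 26 - 2 = 24
- t*(α/2, 24) = 1.7109

Step 2: Calculate margin of error
Margin = 1.7109 × 0.1462 = 0.2501

Step 3: Construct interval
CI = 2.8843 ± 0.2501
CI = (2.6342, 3.1344)

Interpretation: intervals built this way capture the true β₁ in 90% of repeated samples; here the plausible range for the per-unit effect of x on y is 2.6342 to 3.1344.
The interval does not include 0, suggesting a significant linear relationship.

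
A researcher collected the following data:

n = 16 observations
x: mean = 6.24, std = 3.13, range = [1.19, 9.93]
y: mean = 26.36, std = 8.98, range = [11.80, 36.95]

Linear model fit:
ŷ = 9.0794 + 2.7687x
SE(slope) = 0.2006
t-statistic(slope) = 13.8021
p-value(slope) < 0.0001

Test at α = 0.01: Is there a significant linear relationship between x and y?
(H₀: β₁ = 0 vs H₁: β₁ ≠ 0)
Since p-value < 0.0001 < α = 0.01, reject H₀ — the slope is significantly different from 0.

Hypothesis test for the slope coefficient:

H₀: β₁ = 0 (no linear relationship)
H₁: β₁ ≠ 0 (linear relationship exists)

Test statistic: t = β̂₁ / SE(β̂₁) = 2.7687 / 0.2006 = 13.8021

With df = 14, the two-sided p-value for |t| = 13.8021 is <0.0001.

Decision rule: reject H₀ if p-value < α.
p-value < 0.0001 < α = 0.01 → reject H₀.

There is sufficient evidence at the 1% significance level to conclude that a linear relationship exists between x and y.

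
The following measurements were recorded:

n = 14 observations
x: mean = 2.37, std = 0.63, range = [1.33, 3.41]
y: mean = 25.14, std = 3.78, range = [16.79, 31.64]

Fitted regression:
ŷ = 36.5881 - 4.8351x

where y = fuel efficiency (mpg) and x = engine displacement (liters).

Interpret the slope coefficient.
For each additional liter of engine displacement, predicted fuel efficiency decreases by approximately 4.8351 mpg.

The slope β₁ = -4.8351 gives the rate at which the fitted fuel efficiency changes with engine displacement.

Interpretation:
- Engine displacement up by 1 liter → predicted fuel efficiency decreases by 4.8351 mpg
- This is a linear approximation: the same per-unit change is assumed across the whole observed x range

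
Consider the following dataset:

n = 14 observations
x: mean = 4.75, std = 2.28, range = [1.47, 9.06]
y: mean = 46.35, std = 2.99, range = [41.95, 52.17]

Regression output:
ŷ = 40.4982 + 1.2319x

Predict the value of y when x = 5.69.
ŷ = 47.5077

Plug x = 5.69 into the fitted line:

ŷ = 40.4982 + 1.2319 × 5.69
ŷ = 40.4982 + 7.0095
ŷ = 47.5077

This is a point prediction; actual observations scatter around it by roughly the residual standard deviation.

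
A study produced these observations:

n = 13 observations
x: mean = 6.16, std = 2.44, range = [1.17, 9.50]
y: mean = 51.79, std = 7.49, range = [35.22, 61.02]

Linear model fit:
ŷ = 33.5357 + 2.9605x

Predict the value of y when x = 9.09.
ŷ = 60.4466

Plug x = 9.09 into the fitted line:

ŷ = 33.5357 + 2.9605 × 9.09
ŷ = 33.5357 + 26.9109
ŷ = 60.4466

This is the fitted mean response at that x — an individual observation would come with a wider prediction interval.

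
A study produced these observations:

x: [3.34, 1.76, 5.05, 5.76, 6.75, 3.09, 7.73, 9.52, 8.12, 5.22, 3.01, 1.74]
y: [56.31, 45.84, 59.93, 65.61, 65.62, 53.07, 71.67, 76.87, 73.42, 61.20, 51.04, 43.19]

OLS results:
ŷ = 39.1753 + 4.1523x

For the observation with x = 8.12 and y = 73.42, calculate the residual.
Residual = 0.5280

The residual is the difference between the actual value and the predicted value:

Residual = y - ŷ

Step 1: Calculate predicted value
ŷ = 39.1753 + 4.1523 × 8.12
ŷ = 72.8920

Step 2: Calculate residual
Residual = 73.42 - 72.8920
Residual = 0.5280

The residual is positive, so the observed y = 73.42 sits above the regression line (the line underestimates it by 0.5280).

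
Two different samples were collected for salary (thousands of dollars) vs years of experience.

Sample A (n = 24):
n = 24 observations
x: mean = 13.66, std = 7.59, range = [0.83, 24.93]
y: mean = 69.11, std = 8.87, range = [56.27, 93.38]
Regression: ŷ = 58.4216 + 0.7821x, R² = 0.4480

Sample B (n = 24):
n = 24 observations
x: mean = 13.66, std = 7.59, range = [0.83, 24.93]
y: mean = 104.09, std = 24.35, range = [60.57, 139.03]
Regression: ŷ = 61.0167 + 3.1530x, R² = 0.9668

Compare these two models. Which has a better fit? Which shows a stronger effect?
Model B has the better fit (R² = 0.9668 vs 0.4480). Model B shows the stronger effect (|β₁| = 3.1530 vs 0.7821).

Model Comparison:

Which explains more variance? (R²)
- Model A: R² = 0.4480 → 44.80% of variance in salary explained
- Model B: R² = 0.9668 → 96.68% of variance in salary explained
- 0.9668 > 0.4480 → Model B has the better fit

Effect size (slope magnitude):
- Model A: β₁ = 0.7821 → predicted salary rises 0.7821 thousand dollars per additional year of experience
- Model B: β₁ = 3.1530 → predicted salary rises 3.1530 thousand dollars per additional year of experience
- |0.7821| < |3.1530| → Model B shows the stronger marginal effect

Notes:
- R² measures how tightly points cluster around the line; β₁ measures how steep the line is — they answer different questions.
- The two samples could reflect different populations, time periods, or measurement quality.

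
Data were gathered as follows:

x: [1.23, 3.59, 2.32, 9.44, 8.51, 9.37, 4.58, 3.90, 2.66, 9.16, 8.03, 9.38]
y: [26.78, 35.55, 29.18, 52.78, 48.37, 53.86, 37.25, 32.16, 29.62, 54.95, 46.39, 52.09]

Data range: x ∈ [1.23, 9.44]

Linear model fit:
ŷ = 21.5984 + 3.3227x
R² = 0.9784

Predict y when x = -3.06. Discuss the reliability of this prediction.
ŷ = 11.4309 (extrapolation — x = -3.06 lies outside [1.23, 9.44], so reliability is low).

Prediction calculation:
ŷ = 21.5984 + 3.3227 × (-3.06)
ŷ = 11.4309

Reliability:
- Data range: x ∈ [1.23, 9.44]
- Prediction point: x = -3.06 is 4.29 units below the observed range → this is EXTRAPOLATION, not interpolation

Why that matters here:
- The standard error of prediction grows with (x − x̄)², and x = -3.06 is far from x̄ = 6.01
- R² describes fit only over the sampled x values; it says nothing about behaviour beyond them
- Real relationships often flatten, saturate, or turn nonlinear at extremes

The R² = 0.9784 only validates the fit within [1.23, 9.44]; treat ŷ = 11.4309 with caution.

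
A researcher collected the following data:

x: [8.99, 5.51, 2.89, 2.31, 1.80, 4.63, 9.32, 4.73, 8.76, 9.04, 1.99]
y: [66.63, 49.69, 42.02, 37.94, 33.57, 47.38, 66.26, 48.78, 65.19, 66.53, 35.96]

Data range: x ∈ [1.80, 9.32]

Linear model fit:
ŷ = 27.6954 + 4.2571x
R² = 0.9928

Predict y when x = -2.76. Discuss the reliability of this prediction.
The equation gives ŷ = 15.9458; however x = -2.76 is 4.56 units below the observed range, so this extrapolated value should not be trusted.

Prediction calculation:
ŷ = 27.6954 + 4.2571 × (-2.76)
ŷ = 15.9458

Reliability:
- Data range: x ∈ [1.80, 9.32]
- Prediction point: x = -2.76 is 4.56 units below the observed range → this is EXTRAPOLATION, not interpolation

Why that matters here:
- Real relationships often flatten, saturate, or turn nonlinear at extremes
- The linear relationship may not hold outside the observed range
- The standard error of prediction grows with (x − x̄)², and x = -2.76 is far from x̄ = 5.45

Report the number if required, but flag clearly that it is an extrapolation.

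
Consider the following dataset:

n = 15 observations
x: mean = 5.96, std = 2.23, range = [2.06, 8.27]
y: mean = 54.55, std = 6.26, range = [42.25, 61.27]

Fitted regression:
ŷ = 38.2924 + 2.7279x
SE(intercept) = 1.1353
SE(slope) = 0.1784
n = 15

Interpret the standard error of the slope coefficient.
SE(slope) = 0.1784 measures the uncertainty in the estimated slope. The coefficient is estimated precisely (SE/|β̂₁| = 6.5%).

SE(β̂₁) = 0.1784 says: if we drew many samples of n = 15 from the same population and refit each time, the fitted slopes would scatter with a standard deviation of roughly 0.1784 around the true β₁.

Relative precision:
- SE / |β̂₁| = 0.1784 / 2.7279 = 6.5%
- Rule of thumb (under 20%: precise; 20% to under 50%: moderately precise; 50% or more: imprecise) → precise

Rough 95% range (±2 SE): 2.7279 ± 0.3568 → (2.3711, 3.0847).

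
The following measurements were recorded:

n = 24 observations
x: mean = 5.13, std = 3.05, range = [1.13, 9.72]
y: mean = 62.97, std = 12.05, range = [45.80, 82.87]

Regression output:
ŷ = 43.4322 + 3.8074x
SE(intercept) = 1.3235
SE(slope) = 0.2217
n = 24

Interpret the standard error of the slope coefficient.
SE(slope) = 0.2217 measures the uncertainty in the estimated slope. The coefficient is estimated precisely (SE/|β̂₁| = 5.8%).

SE(β̂₁) = 0.2217 says: if we drew many samples of n = 24 from the same population and refit each time, the fitted slopes would scatter with a standard deviation of roughly 0.2217 around the true β₁.

Relative precision:
- SE / |β̂₁| = 0.2217 / 3.8074 = 5.8%
- Rule of thumb (under 20%: precise; 20% to under 50%: moderately precise; 50% or more: imprecise) → precise

Link to the t-test: t = β̂₁ / SE(β̂₁) = 3.8074 / 0.2217 = 17.1737, the statistic for H₀: β₁ = 0.

What drives SE(β̂₁): larger n (here n = 24) → smaller SE.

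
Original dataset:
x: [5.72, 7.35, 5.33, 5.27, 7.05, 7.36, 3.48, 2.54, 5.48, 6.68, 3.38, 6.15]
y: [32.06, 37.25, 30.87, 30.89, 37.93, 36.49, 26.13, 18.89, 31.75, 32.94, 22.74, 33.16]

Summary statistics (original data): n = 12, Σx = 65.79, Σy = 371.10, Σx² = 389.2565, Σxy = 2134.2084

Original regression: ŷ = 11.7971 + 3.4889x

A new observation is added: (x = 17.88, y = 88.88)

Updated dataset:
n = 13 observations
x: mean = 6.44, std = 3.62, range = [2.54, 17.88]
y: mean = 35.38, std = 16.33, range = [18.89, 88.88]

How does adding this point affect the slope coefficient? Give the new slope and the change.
Adding the point moves β₁ from 3.4889 to 4.4760, i.e. it increases by 0.9871 (+28.3%).

The new point has HIGH LEVERAGE: x = 17.88 is far from the original mean x̄ = 65.79/12 ≈ 5.48 (original range [2.54, 7.36]).

Step 1: Update the sums with the new point (n goes from 12 to 13)
Σx  = 65.79 + 17.88 = 83.67
Σy  = 371.10 + 88.88 = 459.98
Σx² = 389.2565 + 17.88² = 389.2565 + 319.6944 = 708.9509
Σxy = 2134.2084 + 17.88×88.88 = 2134.2084 + 1589.1744 = 3723.3828

Step 2: Recompute the slope with b₁ = (nΣxy − ΣxΣy) / (nΣx² − (Σx)²)
Numerator   = 13×3723.3828 − 83.67×459.98 = 48403.9764 − 38486.5266 = 9917.4498
Denominator = 13×708.9509 − 83.67² = 9216.3617 − 7000.6689 = 2215.6928
b₁(new) = 9917.4498 / 2215.6928 = 4.4760

(Same formula on the original sums: (12×2134.2084 − 65.79×371.10) / (12×389.2565 − 65.79²) = 1195.8318 / 342.7539 = 3.4889, matching the given fit.)

Step 3: Change in slope
Δβ₁ = 4.4760 − 3.4889 = +0.9871
Relative change = +0.9871 / 3.4889 × 100% = +28.3%
→ the slope increases when the point is added.

A high-leverage point only changes the slope if it is off the original line; here y = 88.88 is above the original trend, so the slope increases.
In practice: examine leverage (hᵢ) and Cook's distance rather than deleting it automatically; refit with and without it and report both if conclusions differ.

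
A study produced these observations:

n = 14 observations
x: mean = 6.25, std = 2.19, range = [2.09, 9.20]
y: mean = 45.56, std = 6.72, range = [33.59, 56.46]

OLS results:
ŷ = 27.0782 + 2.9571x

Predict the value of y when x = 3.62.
ŷ = 37.7829

To predict y for x = 3.62, substitute into the regression equation:

ŷ = 27.0782 + 2.9571 × 3.62
ŷ = 27.0782 + 10.7047
ŷ = 37.7829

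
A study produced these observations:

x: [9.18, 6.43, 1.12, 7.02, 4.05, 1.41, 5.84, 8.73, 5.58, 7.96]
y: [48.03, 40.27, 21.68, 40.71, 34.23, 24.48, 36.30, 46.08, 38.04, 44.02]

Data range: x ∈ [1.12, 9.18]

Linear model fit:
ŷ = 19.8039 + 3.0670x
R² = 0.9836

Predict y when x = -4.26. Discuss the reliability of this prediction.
The equation gives ŷ = 6.7385; however x = -4.26 is 5.38 units below the observed range, so this extrapolated value should not be trusted.

Prediction calculation:
ŷ = 19.8039 + 3.0670 × (-4.26)
ŷ = 6.7385

Reliability:
- Data range: x ∈ [1.12, 9.18]
- Prediction point: x = -4.26 is 5.38 units below the observed range → this is EXTRAPOLATION, not interpolation

Why that matters here:
- The linear relationship may not hold outside the observed range
- R² describes fit only over the sampled x values; it says nothing about behaviour beyond them
- There are no observations near this x to validate the fitted line there

The R² = 0.9836 only validates the fit within [1.12, 9.18]; treat ŷ = 6.7385 with caution.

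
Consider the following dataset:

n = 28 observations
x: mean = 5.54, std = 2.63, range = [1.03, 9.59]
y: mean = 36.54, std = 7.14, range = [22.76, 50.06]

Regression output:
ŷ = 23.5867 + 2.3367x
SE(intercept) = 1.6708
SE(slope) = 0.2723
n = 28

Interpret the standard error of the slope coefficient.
The slope 2.3367 is pinned down to within about ±0.2723 (one SE) by these data — relative uncertainty 11.7%, i.e. precise.

What SE measures:
- The standard error quantifies the sampling variability of the coefficient estimate
- It is the estimated standard deviation of β̂₁ across hypothetical repeated samples of the same size
- Smaller SE → more precise estimate

Relative precision:
- SE / |β̂₁| = 0.2723 / 2.3367 = 11.7%
- Rule of thumb (under 20%: precise; 20% to under 50%: moderately precise; 50% or more: imprecise) → precise

Rough 95% range (±2 SE): 2.3367 ± 0.5446 → (1.7921, 2.8813).

What drives SE(β̂₁): larger n (here n = 28) → smaller SE; more residual scatter → larger SE.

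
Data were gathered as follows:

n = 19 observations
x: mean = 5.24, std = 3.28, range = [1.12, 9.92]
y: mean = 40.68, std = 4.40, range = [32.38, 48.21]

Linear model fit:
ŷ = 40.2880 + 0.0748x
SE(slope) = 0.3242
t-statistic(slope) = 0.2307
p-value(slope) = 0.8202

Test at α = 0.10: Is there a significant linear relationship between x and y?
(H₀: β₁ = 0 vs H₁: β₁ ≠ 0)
Fail to reject H₀: p-value = 0.8202 ≥ α = 0.10. The linear relationship is not significant at the 10% level.

Hypothesis test for the slope coefficient:

H₀: β₁ = 0 (no linear relationship)
H₁: β₁ ≠ 0 (linear relationship exists)

Test statistic: t = β̂₁ / SE(β̂₁) = 0.0748 / 0.3242 = 0.2307

The p-value (0.8202) is the probability, under H₀, of a t-statistic at least as extreme as |t| = 0.2307 (two-sided, df = n − 2 = 17).

Decision rule: reject H₀ if p-value < α.
p-value = 0.8202 ≥ α = 0.10 → fail to reject H₀.

There is not sufficient evidence at the 10% significance level to conclude that a linear relationship exists between x and y.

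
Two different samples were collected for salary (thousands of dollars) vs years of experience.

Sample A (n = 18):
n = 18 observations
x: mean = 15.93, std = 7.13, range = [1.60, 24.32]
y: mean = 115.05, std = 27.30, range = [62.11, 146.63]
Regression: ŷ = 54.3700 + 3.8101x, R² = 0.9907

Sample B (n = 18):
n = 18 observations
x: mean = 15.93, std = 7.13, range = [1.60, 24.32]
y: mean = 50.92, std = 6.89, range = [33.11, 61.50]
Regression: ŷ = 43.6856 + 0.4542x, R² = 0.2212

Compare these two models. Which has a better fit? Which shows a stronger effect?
Model A has the better fit (R² = 0.9907 vs 0.2212). Model A shows the stronger effect (|β₁| = 3.8101 vs 0.4542).

Model Comparison:

Which explains more variance? (R²)
- Model A: R² = 0.9907 → 99.07% of variance in salary explained
- Model B: R² = 0.2212 → 22.12% of variance in salary explained
- 0.9907 > 0.2212 → Model A has the better fit

Strength of effect — compare |β₁|:
- Model A: β₁ = 3.8101 → predicted salary rises 3.8101 thousand dollars per additional year of experience
- Model B: β₁ = 0.4542 → predicted salary rises 0.4542 thousand dollars per additional year of experience
- |3.8101| > |0.4542| → Model A shows the stronger marginal effect

Notes:
- R² measures how tightly points cluster around the line; β₁ measures how steep the line is — they answer different questions.
- A steeper slope doesn't make a better model if the scatter around the line is large.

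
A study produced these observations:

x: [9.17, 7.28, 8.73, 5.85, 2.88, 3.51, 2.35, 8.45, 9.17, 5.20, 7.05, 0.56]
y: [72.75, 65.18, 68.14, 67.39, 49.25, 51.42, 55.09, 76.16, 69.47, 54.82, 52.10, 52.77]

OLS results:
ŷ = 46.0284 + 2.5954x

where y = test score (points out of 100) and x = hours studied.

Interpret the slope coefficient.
An increase of one hour in study time is associated with a 2.5954 points increase in predicted test score.

β₁ = 2.5954 is the change in predicted test score (points) per additional hour of study time.

Interpretation:
- Study time up by 1 hour → predicted test score increases by 2.5954 points
- The effect is assumed constant over the observed range of x (linearity)

(β₀ = 46.0284 is the fitted value at x = 0 and is not part of the slope interpretation.)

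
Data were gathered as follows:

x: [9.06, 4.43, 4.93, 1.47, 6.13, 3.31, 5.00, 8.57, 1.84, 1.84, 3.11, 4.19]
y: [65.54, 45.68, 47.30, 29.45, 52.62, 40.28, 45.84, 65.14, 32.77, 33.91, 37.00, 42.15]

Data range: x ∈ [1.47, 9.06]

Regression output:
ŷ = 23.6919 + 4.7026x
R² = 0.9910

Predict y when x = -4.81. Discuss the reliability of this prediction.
The equation gives ŷ = 1.0724; however x = -4.81 is 6.28 units below the observed range, so this extrapolated value should not be trusted.

Prediction calculation:
ŷ = 23.6919 + 4.7026 × (-4.81)
ŷ = 1.0724

Reliability:
- Data range: x ∈ [1.47, 9.06]
- Prediction point: x = -4.81 is 6.28 units below the observed range → this is EXTRAPOLATION, not interpolation

Why that matters here:
- The linear relationship may not hold outside the observed range
- There are no observations near this x to validate the fitted line there
- The standard error of prediction grows with (x − x̄)², and x = -4.81 is far from x̄ = 4.49

The R² = 0.9910 only validates the fit within [1.47, 9.06]; treat ŷ = 1.0724 with caution.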